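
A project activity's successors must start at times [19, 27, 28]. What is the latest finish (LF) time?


LF = min of all successor start times
Successors start at: [19, 27, 28]
LF = min(19, 27, 28)
= 19


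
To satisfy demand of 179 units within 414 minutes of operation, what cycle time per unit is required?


Cycle time = available time / demand
= 414 / 179
= 2.31 min/unit


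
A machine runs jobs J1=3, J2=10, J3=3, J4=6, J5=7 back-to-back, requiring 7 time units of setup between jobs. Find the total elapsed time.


Makespan = Σ processing + (n-1) × setup
= (3 + 10 + 3 + 6 + 7) + (5-1)×7
= 29 + 28
= 57 time units


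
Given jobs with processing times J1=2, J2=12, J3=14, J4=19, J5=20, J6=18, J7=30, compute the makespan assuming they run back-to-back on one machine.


Sequential makespan: sum all processing times
= 2 + 12 + 14 + 19 + 20 + 18 + 30
= 115 time units


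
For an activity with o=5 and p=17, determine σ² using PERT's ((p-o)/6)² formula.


σ² = ((p - o) / 6)² = (p - o)² / 36
= (17 - 5)² / 36
= 12² / 36
= 144 / 36
= 4.0000


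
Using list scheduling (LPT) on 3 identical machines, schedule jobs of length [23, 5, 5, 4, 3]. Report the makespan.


Jobs (LPT sorted): [23, 5, 5, 4, 3]
Machines: 3
  J=23 → Machine 1 (load: 0+23=23)
  J=5 → Machine 2 (load: 0+5=5)
  J=5 → Machine 3 (load: 0+5=5)
  J=4 → Machine 2 (load: 5+4=9)
  J=3 → Machine 3 (load: 5+3=8)
Machine loads: [23, 9, 8]
Makespan = max = 23 time units


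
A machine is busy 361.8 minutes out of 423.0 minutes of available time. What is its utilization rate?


Utilization = busy / total × 100
= 361.8 / 423.0 × 100
= 85.5%


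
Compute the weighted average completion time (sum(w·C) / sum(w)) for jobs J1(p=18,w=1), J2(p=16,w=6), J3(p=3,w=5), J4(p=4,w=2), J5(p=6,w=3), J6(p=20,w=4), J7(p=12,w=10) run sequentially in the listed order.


Completion times:
  J1: C=18, w×C=1×18=18
  J2: C=34, w×C=6×34=204
  J3: C=37, w×C=5×37=185
  J4: C=41, w×C=2×41=82
  J5: C=47, w×C=3×47=141
  J6: C=67, w×C=4×67=268
  J7: C=79, w×C=10×79=790
Sum w×C = 1688
Sum w = 31
Weighted avg = 1688/31
= 54.45


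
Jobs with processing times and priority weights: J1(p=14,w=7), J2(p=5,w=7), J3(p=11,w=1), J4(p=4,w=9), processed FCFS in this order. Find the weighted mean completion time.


Completion times:
  J1: C=14, w×C=7×14=98
  J2: C=19, w×C=7×19=133
  J3: C=30, w×C=1×30=30
  J4: C=34, w×C=9×34=306
Sum w×C = 567
Sum w = 24
Weighted avg = 567/24
= 23.62


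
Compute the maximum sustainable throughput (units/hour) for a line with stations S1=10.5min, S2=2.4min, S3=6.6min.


Bottleneck = longest station time
Station times: [10.5, 2.4, 6.6]
Max = 10.5 min
Rate = 60 / 10.5
= 5.71 units/hour (bottleneck: 10.5min)


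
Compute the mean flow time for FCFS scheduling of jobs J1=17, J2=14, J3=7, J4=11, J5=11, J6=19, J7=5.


Completion times:
  J1: completes at 17
  J2: completes at 31
  J3: completes at 38
  J4: completes at 49
  J5: completes at 60
  J6: completes at 79
  J7: completes at 84
Sum = 358
Average = 358/7
= 51.14


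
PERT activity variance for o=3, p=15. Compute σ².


σ² = ((p - o) / 6)² = (p - o)² / 36
= (15 - 3)² / 36
= 12² / 36
= 144 / 36
= 4.0000


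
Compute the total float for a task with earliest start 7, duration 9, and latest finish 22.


EF = ES + duration = 7 + 9 = 16
LS = LF - duration = 22 - 9 = 13
Total Float = LF - EF = 22 - 16
(or LS - ES = 13 - 7)
= 6


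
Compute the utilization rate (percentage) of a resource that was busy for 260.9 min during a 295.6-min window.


Utilization = busy / total × 100
= 260.9 / 295.6 × 100
= 88.3%


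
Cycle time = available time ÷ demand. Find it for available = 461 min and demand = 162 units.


Cycle time = available time / demand
= 461 / 162
= 2.85 min/unit


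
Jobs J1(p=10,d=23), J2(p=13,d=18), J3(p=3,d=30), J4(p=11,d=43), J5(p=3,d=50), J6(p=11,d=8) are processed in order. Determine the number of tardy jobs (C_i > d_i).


Completion vs due date:
  J1: C=10, d=23 → on time
  J2: C=23, d=18 → TARDY
  J3: C=26, d=30 → on time
  J4: C=37, d=43 → on time
  J5: C=40, d=50 → on time
  J6: C=51, d=8 → TARDY
Tardy jobs: J2, J6
Count = 2


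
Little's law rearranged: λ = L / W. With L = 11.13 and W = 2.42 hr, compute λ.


Little's law: L = λW → λ = L / W
= 11.13 / 2.42
= 4.60 per hour


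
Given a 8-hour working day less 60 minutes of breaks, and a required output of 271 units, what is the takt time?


Available = 8×60 - 60 = 420 min
Takt time = 420 / 271
= 1.55 min/unit


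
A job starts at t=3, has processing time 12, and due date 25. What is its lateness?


Completion = 3 + 12 = 15
Lateness = C - d = 15 - 25
= -10


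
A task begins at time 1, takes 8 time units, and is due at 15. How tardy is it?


Completion = start + processing = 1 + 8 = 9
Tardiness = max(0, C - d) = max(0, 9 - 15)
= max(0, -6)
= 0


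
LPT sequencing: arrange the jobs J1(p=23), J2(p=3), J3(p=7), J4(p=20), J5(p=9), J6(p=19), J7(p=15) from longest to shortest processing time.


LPT: sort by longest processing time first
  J1: p=23
  J4: p=20
  J6: p=19
  J7: p=15
  J5: p=9
  J3: p=7
  J2: p=3
Order: J1 → J4 → J6 → J7 → J5 → J3 → J2


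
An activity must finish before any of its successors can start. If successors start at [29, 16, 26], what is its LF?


LF = min of all successor start times
Successors start at: [29, 16, 26]
LF = min(29, 16, 26)
= 16


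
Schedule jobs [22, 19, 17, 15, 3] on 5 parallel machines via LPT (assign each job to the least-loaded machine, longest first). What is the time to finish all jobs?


Jobs (LPT sorted): [22, 19, 17, 15, 3]
Machines: 5
  J=22 → Machine 1 (load: 0+22=22)
  J=19 → Machine 2 (load: 0+19=19)
  J=17 → Machine 3 (load: 0+17=17)
  J=15 → Machine 4 (load: 0+15=15)
  J=3 → Machine 5 (load: 0+3=3)
Machine loads: [22, 19, 17, 15, 3]
Makespan = max = 22 time units


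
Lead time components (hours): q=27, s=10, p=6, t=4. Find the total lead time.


Lead time = queue + setup + processing + transit
= 27 + 10 + 6 + 4
= 47 hours


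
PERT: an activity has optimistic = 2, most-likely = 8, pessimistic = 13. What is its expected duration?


te = (o + 4m + p) / 6
= (2 + 4×8 + 13) / 6
= (2 + 32 + 13) / 6
= 47 / 6
= 7.83


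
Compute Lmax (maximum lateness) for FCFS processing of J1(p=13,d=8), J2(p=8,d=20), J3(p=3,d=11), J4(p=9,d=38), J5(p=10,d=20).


Lateness per job (L = C - d):
  J1: C=13, d=8, L=5
  J2: C=21, d=20, L=1
  J3: C=24, d=11, L=13
  J4: C=33, d=38, L=-5
  J5: C=43, d=20, L=23
Lmax = max(5, 1, 13, -5, 23)
= 23


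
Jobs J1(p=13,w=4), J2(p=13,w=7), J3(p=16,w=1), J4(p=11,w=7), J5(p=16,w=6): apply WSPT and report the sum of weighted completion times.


WSPT order (by p/w): J4 → J2 → J5 → J1 → J3
  J4: C=11, w·C=7×11=77
  J2: C=24, w·C=7×24=168
  J5: C=40, w·C=6×40=240
  J1: C=53, w·C=4×53=212
  J3: C=69, w·C=1×69=69
Σ w·C = 766
= 766


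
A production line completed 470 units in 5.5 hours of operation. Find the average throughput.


Throughput = units / time
= 470 / 5.5
= 85.5 units/hour


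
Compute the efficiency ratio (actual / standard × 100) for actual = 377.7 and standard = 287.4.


Efficiency = (actual / standard) × 100
= (377.7 / 287.4) × 100
= 131.4%


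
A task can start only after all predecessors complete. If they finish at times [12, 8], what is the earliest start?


ES = max of all predecessor completion times
Predecessors: [12, 8]
ES = max(12, 8)
= 12


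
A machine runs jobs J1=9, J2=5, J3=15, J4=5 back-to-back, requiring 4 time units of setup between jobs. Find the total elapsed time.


Makespan = Σ processing + (n-1) × setup
= (9 + 5 + 15 + 5) + (4-1)×4
= 34 + 12
= 46 time units


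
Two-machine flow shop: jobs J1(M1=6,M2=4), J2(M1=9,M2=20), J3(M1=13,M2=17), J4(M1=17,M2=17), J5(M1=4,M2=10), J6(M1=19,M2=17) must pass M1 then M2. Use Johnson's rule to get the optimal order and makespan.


Johnson's rule:
Group 1 (M1≤M2, sort by M1): ['J5', 'J2', 'J3', 'J4']
Group 2 (M1>M2, sort desc M2): ['J6', 'J1']
Sequence: J5 → J2 → J3 → J4 → J6 → J1
Makespan calculation:
  J5: M1 done=4, M2 done=14
  J2: M1 done=13, M2 done=34
  J3: M1 done=26, M2 done=51
  J4: M1 done=43, M2 done=68
  J6: M1 done=62, M2 done=85
  J1: M1 done=68, M2 done=89
= Sequence: J5 → J2 → J3 → J4 → J6 → J1, Makespan: 89


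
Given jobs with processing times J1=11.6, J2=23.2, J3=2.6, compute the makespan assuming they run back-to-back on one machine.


Sequential makespan: sum all processing times
= 11.6 + 23.2 + 2.6
= 37.4 time units


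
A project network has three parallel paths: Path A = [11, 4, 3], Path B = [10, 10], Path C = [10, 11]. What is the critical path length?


Path A: 11 + 4 + 3 = 18
Path B: 10 + 10 = 20
Path C: 10 + 11 = 21
Critical path = longest = max(18, 20, 21)
= 21 (Path C)


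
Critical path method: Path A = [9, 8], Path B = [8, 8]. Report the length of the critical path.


Path A: 9 + 8 = 17
Path B: 8 + 8 = 16
Critical path = longest = max(17, 16)
= 17 (Path A)


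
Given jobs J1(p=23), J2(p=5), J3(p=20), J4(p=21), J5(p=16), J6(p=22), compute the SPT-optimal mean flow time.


SPT order: J2 → J5 → J3 → J4 → J6 → J1
Completion times:
  J2: C=5
  J5: C=21
  J3: C=41
  J4: C=62
  J6: C=84
  J1: C=107
Sum = 320, n = 6
Mean flow = 320/6
= 53.33


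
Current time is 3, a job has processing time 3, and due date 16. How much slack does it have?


Slack = due - current_time - processing
= 16 - 3 - 3
= 10


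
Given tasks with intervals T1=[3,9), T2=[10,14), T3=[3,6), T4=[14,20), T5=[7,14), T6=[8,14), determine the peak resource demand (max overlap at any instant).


Check each time point for overlaps:
  t=8: 3 tasks active (T1, T5, T6)
Max concurrent = 3


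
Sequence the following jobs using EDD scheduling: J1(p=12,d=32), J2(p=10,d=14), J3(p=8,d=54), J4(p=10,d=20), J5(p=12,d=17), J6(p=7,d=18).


EDD: sort by earliest due date
  J2: d=14, p=10
  J5: d=17, p=12
  J6: d=18, p=7
  J4: d=20, p=10
  J1: d=32, p=12
  J3: d=54, p=8
Order: J2 → J5 → J6 → J4 → J1 → J3


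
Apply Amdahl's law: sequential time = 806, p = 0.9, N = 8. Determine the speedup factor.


Amdahl's law: T_p = T × ((1-p) + p/N)
= 806 × ((1-0.9) + 0.9/8)
= 806 × (0.10 + 0.1125)
= 806 × 0.2125
= 171.27
Speedup = 806/171.27
= 4.71×


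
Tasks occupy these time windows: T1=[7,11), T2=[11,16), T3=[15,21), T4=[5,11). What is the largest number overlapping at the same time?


Check each time point for overlaps:
  t=7: 2 tasks active (T1, T4)
Max concurrent = 2


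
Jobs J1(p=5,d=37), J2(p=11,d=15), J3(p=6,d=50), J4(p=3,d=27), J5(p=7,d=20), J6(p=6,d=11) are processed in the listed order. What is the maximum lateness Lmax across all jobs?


Lateness per job (L = C - d):
  J1: C=5, d=37, L=-32
  J2: C=16, d=15, L=1
  J3: C=22, d=50, L=-28
  J4: C=25, d=27, L=-2
  J5: C=32, d=20, L=12
  J6: C=38, d=11, L=27
Lmax = max(-32, 1, -28, -2, 12, 27)
= 27


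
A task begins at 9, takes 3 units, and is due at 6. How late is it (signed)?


Completion = 9 + 3 = 12
Lateness = C - d = 12 - 6
= 6


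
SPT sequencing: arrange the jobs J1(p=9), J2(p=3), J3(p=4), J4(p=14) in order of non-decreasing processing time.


SPT: sort by shortest processing time
  J2: p=3
  J3: p=4
  J1: p=9
  J4: p=14
Order: J2 → J3 → J1 → J4


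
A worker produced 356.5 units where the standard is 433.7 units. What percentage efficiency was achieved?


Efficiency = (actual / standard) × 100
= (356.5 / 433.7) × 100
= 82.2%


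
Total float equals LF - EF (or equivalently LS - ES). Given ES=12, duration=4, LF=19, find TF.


EF = ES + duration = 12 + 4 = 16
LS = LF - duration = 19 - 4 = 15
Total Float = LF - EF = 19 - 16
(or LS - ES = 15 - 12)
= 3


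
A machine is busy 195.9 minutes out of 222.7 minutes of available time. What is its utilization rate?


Utilization = busy / total × 100
= 195.9 / 222.7 × 100
= 88.0%


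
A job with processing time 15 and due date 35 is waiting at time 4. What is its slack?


Slack = due - current_time - processing
= 35 - 4 - 15
= 16


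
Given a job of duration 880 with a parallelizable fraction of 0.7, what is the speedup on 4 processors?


Amdahl's law: T_p = T × ((1-p) + p/N)
= 880 × ((1-0.7) + 0.7/4)
= 880 × (0.30 + 0.1750)
= 880 × 0.4750
= 418.00
Speedup = 880/418.00
= 2.11×


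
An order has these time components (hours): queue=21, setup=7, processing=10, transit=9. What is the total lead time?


Lead time = queue + setup + processing + transit
= 21 + 7 + 10 + 9
= 47 hours


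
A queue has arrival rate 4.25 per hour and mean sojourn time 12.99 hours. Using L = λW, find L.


Little's law: L = λ × W
= 4.25 × 12.99
= 55.21


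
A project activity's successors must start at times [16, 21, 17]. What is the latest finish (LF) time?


LF = min of all successor start times
Successors start at: [16, 21, 17]
LF = min(16, 21, 17)
= 16


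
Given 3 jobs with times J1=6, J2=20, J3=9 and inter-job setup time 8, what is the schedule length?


Makespan = Σ processing + (n-1) × setup
= (6 + 20 + 9) + (3-1)×8
= 35 + 16
= 51 time units


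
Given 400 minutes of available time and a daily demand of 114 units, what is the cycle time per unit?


Cycle time = available time / demand
= 400 / 114
= 3.51 min/unit


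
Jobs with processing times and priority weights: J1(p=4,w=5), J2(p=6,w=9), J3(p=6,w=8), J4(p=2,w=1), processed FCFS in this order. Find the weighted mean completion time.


Completion times:
  J1: C=4, w×C=5×4=20
  J2: C=10, w×C=9×10=90
  J3: C=16, w×C=8×16=128
  J4: C=18, w×C=1×18=18
Sum w×C = 256
Sum w = 23
Weighted avg = 256/23
= 11.13


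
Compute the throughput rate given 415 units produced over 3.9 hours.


Throughput = units / time
= 415 / 3.9
= 106.4 units/hour


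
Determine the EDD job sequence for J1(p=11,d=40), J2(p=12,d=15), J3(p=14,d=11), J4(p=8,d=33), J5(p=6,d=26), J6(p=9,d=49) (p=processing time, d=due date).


EDD: sort by earliest due date
  J3: d=11, p=14
  J2: d=15, p=12
  J5: d=26, p=6
  J4: d=33, p=8
  J1: d=40, p=11
  J6: d=49, p=9
Order: J3 → J2 → J5 → J4 → J1 → J6


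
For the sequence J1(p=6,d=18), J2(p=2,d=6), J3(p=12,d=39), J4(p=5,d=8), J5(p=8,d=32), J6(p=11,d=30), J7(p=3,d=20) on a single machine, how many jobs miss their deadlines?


Completion vs due date:
  J1: C=6, d=18 → on time
  J2: C=8, d=6 → TARDY
  J3: C=20, d=39 → on time
  J4: C=25, d=8 → TARDY
  J5: C=33, d=32 → TARDY
  J6: C=44, d=30 → TARDY
  J7: C=47, d=20 → TARDY
Tardy jobs: J2, J4, J5, J6, J7
Count = 5


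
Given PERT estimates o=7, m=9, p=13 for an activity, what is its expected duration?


te = (o + 4m + p) / 6
= (7 + 4×9 + 13) / 6
= (7 + 36 + 13) / 6
= 56 / 6
= 9.33


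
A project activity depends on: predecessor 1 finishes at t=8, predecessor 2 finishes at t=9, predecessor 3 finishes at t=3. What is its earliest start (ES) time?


ES = max of all predecessor completion times
Predecessors: [8, 9, 3]
ES = max(8, 9, 3)
= 9


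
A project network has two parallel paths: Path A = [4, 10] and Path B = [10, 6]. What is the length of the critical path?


Path A: 4 + 10 = 14
Path B: 10 + 6 = 16
Critical path = longest = max(14, 16)
= 16 (Path B)


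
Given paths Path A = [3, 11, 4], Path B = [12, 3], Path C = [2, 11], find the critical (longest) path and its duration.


Path A: 3 + 11 + 4 = 18
Path B: 12 + 3 = 15
Path C: 2 + 11 = 13
Critical path = longest = max(18, 15, 13)
= 18 (Path A)


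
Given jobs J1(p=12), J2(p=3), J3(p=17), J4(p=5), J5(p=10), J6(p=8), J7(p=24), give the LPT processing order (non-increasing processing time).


LPT: sort by longest processing time first
  J7: p=24
  J3: p=17
  J1: p=12
  J5: p=10
  J6: p=8
  J4: p=5
  J2: p=3
Order: J7 → J3 → J1 → J5 → J6 → J4 → J2


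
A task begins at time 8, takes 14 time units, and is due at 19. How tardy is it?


Completion = start + processing = 8 + 14 = 22
Tardiness = max(0, C - d) = max(0, 22 - 19)
= max(0, 3)
= 3


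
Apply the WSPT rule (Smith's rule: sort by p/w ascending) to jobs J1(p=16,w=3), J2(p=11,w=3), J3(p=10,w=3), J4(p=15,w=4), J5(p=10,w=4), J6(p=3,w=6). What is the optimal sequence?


WSPT (Smith's rule): sort by p/w ascending
  J6: p/w = 3/6 = 0.500
  J5: p/w = 10/4 = 2.500
  J3: p/w = 10/3 = 3.333
  J2: p/w = 11/3 = 3.667
  J4: p/w = 15/4 = 3.750
  J1: p/w = 16/3 = 5.333
Order: J6 → J5 → J3 → J2 → J4 → J1


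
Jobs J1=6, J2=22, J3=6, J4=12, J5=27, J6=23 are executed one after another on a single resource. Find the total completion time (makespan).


Sequential makespan: sum all processing times
= 6 + 22 + 6 + 12 + 27 + 23
= 96 time units


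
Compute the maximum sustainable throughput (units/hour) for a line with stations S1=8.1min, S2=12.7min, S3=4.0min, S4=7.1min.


Bottleneck = longest station time
Station times: [8.1, 12.7, 4.0, 7.1]
Max = 12.7 min
Rate = 60 / 12.7
= 4.72 units/hour (bottleneck: 12.7min)


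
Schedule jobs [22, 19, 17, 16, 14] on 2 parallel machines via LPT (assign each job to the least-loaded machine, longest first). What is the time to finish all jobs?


Jobs (LPT sorted): [22, 19, 17, 16, 14]
Machines: 2
  J=22 → Machine 1 (load: 0+22=22)
  J=19 → Machine 2 (load: 0+19=19)
  J=17 → Machine 2 (load: 19+17=36)
  J=16 → Machine 1 (load: 22+16=38)
  J=14 → Machine 2 (load: 36+14=50)
Machine loads: [38, 50]
Makespan = max = 50 time units


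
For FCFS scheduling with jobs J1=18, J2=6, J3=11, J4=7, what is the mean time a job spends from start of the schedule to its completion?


Completion times:
  J1: completes at 18
  J2: completes at 24
  J3: completes at 35
  J4: completes at 42
Sum = 119
Average = 119/4
= 29.75


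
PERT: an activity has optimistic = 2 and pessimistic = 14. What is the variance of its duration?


σ² = ((p - o) / 6)² = (p - o)² / 36
= (14 - 2)² / 36
= 12² / 36
= 144 / 36
= 4.0000


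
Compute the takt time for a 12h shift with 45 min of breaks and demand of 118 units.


Available = 12×60 - 45 = 675 min
Takt time = 675 / 118
= 5.72 min/unit


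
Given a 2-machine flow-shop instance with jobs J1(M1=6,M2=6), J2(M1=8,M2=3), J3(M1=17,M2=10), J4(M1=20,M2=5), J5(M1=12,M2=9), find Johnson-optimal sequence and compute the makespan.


Johnson's rule:
Group 1 (M1≤M2, sort by M1): ['J1']
Group 2 (M1>M2, sort desc M2): ['J3', 'J5', 'J4', 'J2']
Sequence: J1 → J3 → J5 → J4 → J2
Makespan calculation:
  J1: M1 done=6, M2 done=12
  J3: M1 done=23, M2 done=33
  J5: M1 done=35, M2 done=44
  J4: M1 done=55, M2 done=60
  J2: M1 done=63, M2 done=66
= Sequence: J1 → J3 → J5 → J4 → J2, Makespan: 66


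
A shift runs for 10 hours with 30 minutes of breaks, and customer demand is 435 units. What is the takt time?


Available = 10×60 - 30 = 570 min
Takt time = 570 / 435
= 1.31 min/unit


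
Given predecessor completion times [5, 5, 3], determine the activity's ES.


ES = max of all predecessor completion times
Predecessors: [5, 5, 3]
ES = max(5, 5, 3)
= 5


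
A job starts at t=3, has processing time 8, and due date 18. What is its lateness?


Completion = 3 + 8 = 11
Lateness = C - d = 11 - 18
= -7


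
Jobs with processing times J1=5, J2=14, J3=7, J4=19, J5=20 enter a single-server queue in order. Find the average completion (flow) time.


Completion times:
  J1: completes at 5
  J2: completes at 19
  J3: completes at 26
  J4: completes at 45
  J5: completes at 65
Sum = 160
Average = 160/5
= 32.00


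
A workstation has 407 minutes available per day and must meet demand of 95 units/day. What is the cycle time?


Cycle time = available time / demand
= 407 / 95
= 4.28 min/unit


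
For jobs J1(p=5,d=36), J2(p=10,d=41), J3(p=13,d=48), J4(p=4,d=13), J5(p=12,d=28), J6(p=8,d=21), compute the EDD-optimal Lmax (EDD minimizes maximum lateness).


EDD order: J4 → J6 → J5 → J1 → J2 → J3
Completion and lateness:
  J4: C=4, d=13, L=4-13=-9
  J6: C=12, d=21, L=12-21=-9
  J5: C=24, d=28, L=24-28=-4
  J1: C=29, d=36, L=29-36=-7
  J2: C=39, d=41, L=39-41=-2
  J3: C=52, d=48, L=52-48=4
Lmax = max(-9, -9, -4, -7, -2, 4)
= 4


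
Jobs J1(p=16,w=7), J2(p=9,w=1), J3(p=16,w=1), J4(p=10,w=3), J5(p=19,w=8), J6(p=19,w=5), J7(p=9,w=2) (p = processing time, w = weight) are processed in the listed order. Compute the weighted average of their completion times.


Completion times:
  J1: C=16, w×C=7×16=112
  J2: C=25, w×C=1×25=25
  J3: C=41, w×C=1×41=41
  J4: C=51, w×C=3×51=153
  J5: C=70, w×C=8×70=560
  J6: C=89, w×C=5×89=445
  J7: C=98, w×C=2×98=196
Sum w×C = 1532
Sum w = 27
Weighted avg = 1532/27
= 56.74


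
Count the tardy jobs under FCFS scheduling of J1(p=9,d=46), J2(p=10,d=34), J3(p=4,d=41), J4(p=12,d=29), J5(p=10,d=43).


Completion vs due date:
  J1: C=9, d=46 → on time
  J2: C=19, d=34 → on time
  J3: C=23, d=41 → on time
  J4: C=35, d=29 → TARDY
  J5: C=45, d=43 → TARDY
Tardy jobs: J4, J5
Count = 2


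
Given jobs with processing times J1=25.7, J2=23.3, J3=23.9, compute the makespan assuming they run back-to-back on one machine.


Sequential makespan: sum all processing times
= 25.7 + 23.3 + 23.9
= 72.9 time units


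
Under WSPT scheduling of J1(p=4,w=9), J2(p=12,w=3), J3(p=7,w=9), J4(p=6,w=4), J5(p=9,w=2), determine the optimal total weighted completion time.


WSPT order (by p/w): J1 → J3 → J4 → J2 → J5
  J1: C=4, w·C=9×4=36
  J3: C=11, w·C=9×11=99
  J4: C=17, w·C=4×17=68
  J2: C=29, w·C=3×29=87
  J5: C=38, w·C=2×38=76
Σ w·C = 366
= 366


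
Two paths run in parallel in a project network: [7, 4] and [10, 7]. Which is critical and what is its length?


Path A: 7 + 4 = 11
Path B: 10 + 7 = 17
Critical path = longest = max(11, 17)
= 17 (Path B)


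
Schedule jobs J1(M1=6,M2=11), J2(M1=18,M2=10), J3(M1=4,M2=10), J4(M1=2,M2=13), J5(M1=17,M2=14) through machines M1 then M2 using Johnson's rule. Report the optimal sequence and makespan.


Johnson's rule:
Group 1 (M1≤M2, sort by M1): ['J4', 'J3', 'J1']
Group 2 (M1>M2, sort desc M2): ['J5', 'J2']
Sequence: J4 → J3 → J1 → J5 → J2
Makespan calculation:
  J4: M1 done=2, M2 done=15
  J3: M1 done=6, M2 done=25
  J1: M1 done=12, M2 done=36
  J5: M1 done=29, M2 done=50
  J2: M1 done=47, M2 done=60
= Sequence: J4 → J3 → J1 → J5 → J2, Makespan: 60


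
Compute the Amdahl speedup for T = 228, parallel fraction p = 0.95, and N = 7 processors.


Amdahl's law: T_p = T × ((1-p) + p/N)
= 228 × ((1-0.95) + 0.95/7)
= 228 × (0.05 + 0.1357)
= 228 × 0.1857
= 42.34
Speedup = 228/42.34
= 5.38×


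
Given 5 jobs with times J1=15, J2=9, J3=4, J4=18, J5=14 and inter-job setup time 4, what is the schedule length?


Makespan = Σ processing + (n-1) × setup
= (15 + 9 + 4 + 18 + 14) + (5-1)×4
= 60 + 16
= 76 time units


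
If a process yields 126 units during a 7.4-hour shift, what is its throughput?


Throughput = units / time
= 126 / 7.4
= 17.0 units/hour


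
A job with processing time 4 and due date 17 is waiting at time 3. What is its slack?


Slack = due - current_time - processing
= 17 - 3 - 4
= 10


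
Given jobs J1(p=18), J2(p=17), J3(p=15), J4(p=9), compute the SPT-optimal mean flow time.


SPT order: J4 → J3 → J2 → J1
Completion times:
  J4: C=9
  J3: C=24
  J2: C=41
  J1: C=59
Sum = 133, n = 4
Mean flow = 133/4
= 33.25


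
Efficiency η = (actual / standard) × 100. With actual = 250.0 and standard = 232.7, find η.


Efficiency = (actual / standard) × 100
= (250.0 / 232.7) × 100
= 107.4%


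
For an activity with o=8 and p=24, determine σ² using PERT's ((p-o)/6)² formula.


σ² = ((p - o) / 6)² = (p - o)² / 36
= (24 - 8)² / 36
= 16² / 36
= 256 / 36
= 7.1111


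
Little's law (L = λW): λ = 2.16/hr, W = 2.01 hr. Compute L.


Little's law: L = λ × W
= 2.16 × 2.01
= 4.34


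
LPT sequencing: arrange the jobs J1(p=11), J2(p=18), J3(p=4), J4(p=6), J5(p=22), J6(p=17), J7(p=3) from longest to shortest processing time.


LPT: sort by longest processing time first
  J5: p=22
  J2: p=18
  J6: p=17
  J1: p=11
  J4: p=6
  J3: p=4
  J7: p=3
Order: J5 → J2 → J6 → J1 → J4 → J3 → J7


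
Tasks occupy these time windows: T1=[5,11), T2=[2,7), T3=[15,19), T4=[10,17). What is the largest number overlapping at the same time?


Check each time point for overlaps:
  t=5: 2 tasks active (T1, T2)
Max concurrent = 2


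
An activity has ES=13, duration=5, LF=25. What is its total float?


EF = ES + duration = 13 + 5 = 18
LS = LF - duration = 25 - 5 = 20
Total Float = LF - EF = 25 - 18
(or LS - ES = 20 - 13)
= 7


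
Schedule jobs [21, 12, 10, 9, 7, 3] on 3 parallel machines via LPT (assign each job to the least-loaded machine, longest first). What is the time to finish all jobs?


Jobs (LPT sorted): [21, 12, 10, 9, 7, 3]
Machines: 3
  J=21 → Machine 1 (load: 0+21=21)
  J=12 → Machine 2 (load: 0+12=12)
  J=10 → Machine 3 (load: 0+10=10)
  J=9 → Machine 3 (load: 10+9=19)
  J=7 → Machine 2 (load: 12+7=19)
  J=3 → Machine 2 (load: 19+3=22)
Machine loads: [21, 22, 19]
Makespan = max = 22 time units


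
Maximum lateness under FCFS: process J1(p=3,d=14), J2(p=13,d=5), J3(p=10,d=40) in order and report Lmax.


Lateness per job (L = C - d):
  J1: C=3, d=14, L=-11
  J2: C=16, d=5, L=11
  J3: C=26, d=40, L=-14
Lmax = max(-11, 11, -14)
= 11


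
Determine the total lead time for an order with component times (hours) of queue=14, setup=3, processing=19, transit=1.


Lead time = queue + setup + processing + transit
= 14 + 3 + 19 + 1
= 37 hours


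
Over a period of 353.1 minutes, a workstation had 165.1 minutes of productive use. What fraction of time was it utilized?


Utilization = busy / total × 100
= 165.1 / 353.1 × 100
= 46.8%


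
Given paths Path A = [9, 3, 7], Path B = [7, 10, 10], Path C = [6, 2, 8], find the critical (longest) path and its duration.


Path A: 9 + 3 + 7 = 19
Path B: 7 + 10 + 10 = 27
Path C: 6 + 2 + 8 = 16
Critical path = longest = max(19, 27, 16)
= 27 (Path B)


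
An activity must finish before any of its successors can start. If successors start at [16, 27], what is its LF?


LF = min of all successor start times
Successors start at: [16, 27]
LF = min(16, 27)
= 16


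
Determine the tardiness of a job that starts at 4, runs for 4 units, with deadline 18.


Completion = start + processing = 4 + 4 = 8
Tardiness = max(0, C - d) = max(0, 8 - 18)
= max(0, -10)
= 0


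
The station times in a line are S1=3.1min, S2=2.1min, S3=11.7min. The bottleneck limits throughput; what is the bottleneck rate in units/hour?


Bottleneck = longest station time
Station times: [3.1, 2.1, 11.7]
Max = 11.7 min
Rate = 60 / 11.7
= 5.13 units/hour (bottleneck: 11.7min)


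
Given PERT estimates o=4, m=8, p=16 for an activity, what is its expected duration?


te = (o + 4m + p) / 6
= (4 + 4×8 + 16) / 6
= (4 + 32 + 16) / 6
= 52 / 6
= 8.67


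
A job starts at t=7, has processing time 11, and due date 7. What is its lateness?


Completion = 7 + 11 = 18
Lateness = C - d = 18 - 7
= 11


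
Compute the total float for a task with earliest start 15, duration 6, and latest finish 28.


EF = ES + duration = 15 + 6 = 21
LS = LF - duration = 28 - 6 = 22
Total Float = LF - EF = 28 - 21
(or LS - ES = 22 - 15)
= 7


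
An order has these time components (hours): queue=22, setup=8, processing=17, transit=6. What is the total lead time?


Lead time = queue + setup + processing + transit
= 22 + 8 + 17 + 6
= 53 hours


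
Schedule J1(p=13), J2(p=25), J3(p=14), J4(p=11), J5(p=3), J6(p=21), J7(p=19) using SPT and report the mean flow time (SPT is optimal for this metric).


SPT order: J5 → J4 → J1 → J3 → J7 → J6 → J2
Completion times:
  J5: C=3
  J4: C=14
  J1: C=27
  J3: C=41
  J7: C=60
  J6: C=81
  J2: C=106
Sum = 332, n = 7
Mean flow = 332/7
= 47.43


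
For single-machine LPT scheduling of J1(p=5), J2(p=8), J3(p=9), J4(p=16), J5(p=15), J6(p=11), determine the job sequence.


LPT: sort by longest processing time first
  J4: p=16
  J5: p=15
  J6: p=11
  J3: p=9
  J2: p=8
  J1: p=5
Order: J4 → J5 → J6 → J3 → J2 → J1


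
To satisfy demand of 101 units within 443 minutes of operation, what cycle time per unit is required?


Cycle time = available time / demand
= 443 / 101
= 4.39 min/unit


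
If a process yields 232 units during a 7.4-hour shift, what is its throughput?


Throughput = units / time
= 232 / 7.4
= 31.4 units/hour


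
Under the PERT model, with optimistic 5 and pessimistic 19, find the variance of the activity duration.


σ² = ((p - o) / 6)² = (p - o)² / 36
= (19 - 5)² / 36
= 14² / 36
= 196 / 36
= 5.4444


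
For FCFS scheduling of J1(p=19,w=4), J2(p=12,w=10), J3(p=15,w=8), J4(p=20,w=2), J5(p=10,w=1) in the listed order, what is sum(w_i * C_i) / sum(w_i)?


Completion times:
  J1: C=19, w×C=4×19=76
  J2: C=31, w×C=10×31=310
  J3: C=46, w×C=8×46=368
  J4: C=66, w×C=2×66=132
  J5: C=76, w×C=1×76=76
Sum w×C = 962
Sum w = 25
Weighted avg = 962/25
= 38.48


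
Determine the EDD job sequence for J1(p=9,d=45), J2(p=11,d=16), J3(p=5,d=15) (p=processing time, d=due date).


EDD: sort by earliest due date
  J3: d=15, p=5
  J2: d=16, p=11
  J1: d=45, p=9
Order: J3 → J2 → J1


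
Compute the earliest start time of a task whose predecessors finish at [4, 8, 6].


ES = max of all predecessor completion times
Predecessors: [4, 8, 6]
ES = max(4, 8, 6)
= 8


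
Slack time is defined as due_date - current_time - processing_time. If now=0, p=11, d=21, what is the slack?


Slack = due - current_time - processing
= 21 - 0 - 11
= 10


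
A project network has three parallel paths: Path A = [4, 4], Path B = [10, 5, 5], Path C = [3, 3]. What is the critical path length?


Path A: 4 + 4 = 8
Path B: 10 + 5 + 5 = 20
Path C: 3 + 3 = 6
Critical path = longest = max(8, 20, 6)
= 20 (Path B)


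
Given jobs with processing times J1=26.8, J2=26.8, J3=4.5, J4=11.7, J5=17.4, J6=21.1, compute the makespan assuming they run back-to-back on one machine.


Sequential makespan: sum all processing times
= 26.8 + 26.8 + 4.5 + 11.7 + 17.4 + 21.1
= 108.3 time units


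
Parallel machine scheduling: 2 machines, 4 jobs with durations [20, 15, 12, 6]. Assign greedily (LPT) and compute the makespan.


Jobs (LPT sorted): [20, 15, 12, 6]
Machines: 2
  J=20 → Machine 1 (load: 0+20=20)
  J=15 → Machine 2 (load: 0+15=15)
  J=12 → Machine 2 (load: 15+12=27)
  J=6 → Machine 1 (load: 20+6=26)
Machine loads: [26, 27]
Makespan = max = 27 time units


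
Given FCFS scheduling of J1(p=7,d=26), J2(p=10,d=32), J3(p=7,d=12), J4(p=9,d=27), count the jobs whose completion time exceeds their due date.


Completion vs due date:
  J1: C=7, d=26 → on time
  J2: C=17, d=32 → on time
  J3: C=24, d=12 → TARDY
  J4: C=33, d=27 → TARDY
Tardy jobs: J3, J4
Count = 2


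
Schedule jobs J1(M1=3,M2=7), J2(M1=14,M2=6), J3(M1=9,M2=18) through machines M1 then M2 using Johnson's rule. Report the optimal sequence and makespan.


Johnson's rule:
Group 1 (M1≤M2, sort by M1): ['J1', 'J3']
Group 2 (M1>M2, sort desc M2): ['J2']
Sequence: J1 → J3 → J2
Makespan calculation:
  J1: M1 done=3, M2 done=10
  J3: M1 done=12, M2 done=30
  J2: M1 done=26, M2 done=36
= Sequence: J1 → J3 → J2, Makespan: 36


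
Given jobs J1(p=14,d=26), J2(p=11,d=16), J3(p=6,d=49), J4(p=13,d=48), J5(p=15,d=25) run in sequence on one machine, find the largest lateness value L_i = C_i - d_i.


Lateness per job (L = C - d):
  J1: C=14, d=26, L=-12
  J2: C=25, d=16, L=9
  J3: C=31, d=49, L=-18
  J4: C=44, d=48, L=-4
  J5: C=59, d=25, L=34
Lmax = max(-12, 9, -18, -4, 34)
= 34


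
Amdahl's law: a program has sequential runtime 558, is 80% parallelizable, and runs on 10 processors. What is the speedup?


Amdahl's law: T_p = T × ((1-p) + p/N)
= 558 × ((1-0.8) + 0.8/10)
= 558 × (0.20 + 0.0800)
= 558 × 0.2800
= 156.24
Speedup = 558/156.24
= 3.57×


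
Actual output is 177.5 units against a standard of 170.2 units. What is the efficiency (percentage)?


Efficiency = (actual / standard) × 100
= (177.5 / 170.2) × 100
= 104.3%


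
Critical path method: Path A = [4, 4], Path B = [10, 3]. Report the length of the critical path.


Path A: 4 + 4 = 8
Path B: 10 + 3 = 13
Critical path = longest = max(8, 13)
= 13 (Path B)


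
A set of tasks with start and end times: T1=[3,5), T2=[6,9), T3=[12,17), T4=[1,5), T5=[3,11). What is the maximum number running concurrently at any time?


Check each time point for overlaps:
  t=3: 3 tasks active (T1, T4, T5)
Max concurrent = 3


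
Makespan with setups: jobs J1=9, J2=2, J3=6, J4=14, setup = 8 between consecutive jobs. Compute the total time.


Makespan = Σ processing + (n-1) × setup
= (9 + 2 + 6 + 14) + (4-1)×8
= 31 + 24
= 55 time units


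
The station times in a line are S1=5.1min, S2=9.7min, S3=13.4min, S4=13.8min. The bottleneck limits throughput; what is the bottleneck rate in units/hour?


Bottleneck = longest station time
Station times: [5.1, 9.7, 13.4, 13.8]
Max = 13.8 min
Rate = 60 / 13.8
= 4.35 units/hour (bottleneck: 13.8min)


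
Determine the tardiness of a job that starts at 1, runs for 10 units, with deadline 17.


Completion = start + processing = 1 + 10 = 11
Tardiness = max(0, C - d) = max(0, 11 - 17)
= max(0, -6)
= 0


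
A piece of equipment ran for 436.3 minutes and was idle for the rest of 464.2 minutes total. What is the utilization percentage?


Utilization = busy / total × 100
= 436.3 / 464.2 × 100
= 94.0%


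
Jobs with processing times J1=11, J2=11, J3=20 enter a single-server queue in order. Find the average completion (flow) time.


Completion times:
  J1: completes at 11
  J2: completes at 22
  J3: completes at 42
Sum = 75
Average = 75/3
= 25.00


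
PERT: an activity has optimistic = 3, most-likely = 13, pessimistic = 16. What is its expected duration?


te = (o + 4m + p) / 6
= (3 + 4×13 + 16) / 6
= (3 + 52 + 16) / 6
= 71 / 6
= 11.83


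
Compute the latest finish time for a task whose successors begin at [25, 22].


LF = min of all successor start times
Successors start at: [25, 22]
LF = min(25, 22)
= 22


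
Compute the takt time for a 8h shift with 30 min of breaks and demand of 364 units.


Available = 8×60 - 30 = 450 min
Takt time = 450 / 364
= 1.24 min/unit


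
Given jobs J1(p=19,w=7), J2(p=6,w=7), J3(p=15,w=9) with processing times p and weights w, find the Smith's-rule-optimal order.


WSPT (Smith's rule): sort by p/w ascending
  J2: p/w = 6/7 = 0.857
  J3: p/w = 15/9 = 1.667
  J1: p/w = 19/7 = 2.714
Order: J2 → J3 → J1


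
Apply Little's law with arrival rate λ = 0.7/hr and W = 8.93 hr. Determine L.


Little's law: L = λ × W
= 0.7 × 8.93
= 6.25


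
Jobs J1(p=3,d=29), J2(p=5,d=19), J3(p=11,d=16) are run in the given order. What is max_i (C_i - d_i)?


Lateness per job (L = C - d):
  J1: C=3, d=29, L=-26
  J2: C=8, d=19, L=-11
  J3: C=19, d=16, L=3
Lmax = max(-26, -11, 3)
= 3


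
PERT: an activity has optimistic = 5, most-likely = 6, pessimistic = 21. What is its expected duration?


te = (o + 4m + p) / 6
= (5 + 4×6 + 21) / 6
= (5 + 24 + 21) / 6
= 50 / 6
= 8.33


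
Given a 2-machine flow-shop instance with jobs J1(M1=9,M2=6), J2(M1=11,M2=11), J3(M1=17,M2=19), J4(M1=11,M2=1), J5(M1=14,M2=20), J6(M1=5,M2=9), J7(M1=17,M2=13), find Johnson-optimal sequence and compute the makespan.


Johnson's rule:
Group 1 (M1≤M2, sort by M1): ['J6', 'J2', 'J5', 'J3']
Group 2 (M1>M2, sort desc M2): ['J7', 'J1', 'J4']
Sequence: J6 → J2 → J5 → J3 → J7 → J1 → J4
Makespan calculation:
  J6: M1 done=5, M2 done=14
  J2: M1 done=16, M2 done=27
  J5: M1 done=30, M2 done=50
  J3: M1 done=47, M2 done=69
  J7: M1 done=64, M2 done=82
  J1: M1 done=73, M2 done=88
  J4: M1 done=84, M2 done=89
= Sequence: J6 → J2 → J5 → J3 → J7 → J1 → J4, Makespan: 89


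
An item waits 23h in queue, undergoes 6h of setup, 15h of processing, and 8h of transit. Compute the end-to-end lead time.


Lead time = queue + setup + processing + transit
= 23 + 6 + 15 + 8
= 52 hours


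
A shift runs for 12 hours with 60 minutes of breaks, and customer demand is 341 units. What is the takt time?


Available = 12×60 - 60 = 660 min
Takt time = 660 / 341
= 1.94 min/unit


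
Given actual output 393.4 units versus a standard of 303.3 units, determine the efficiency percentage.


Efficiency = (actual / standard) × 100
= (393.4 / 303.3) × 100
= 129.7%


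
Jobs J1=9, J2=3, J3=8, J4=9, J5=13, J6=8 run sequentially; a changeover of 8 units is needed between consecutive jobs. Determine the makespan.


Makespan = Σ processing + (n-1) × setup
= (9 + 3 + 8 + 9 + 13 + 8) + (6-1)×8
= 50 + 40
= 90 time units


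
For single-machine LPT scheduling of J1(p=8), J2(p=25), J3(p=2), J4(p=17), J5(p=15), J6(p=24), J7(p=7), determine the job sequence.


LPT: sort by longest processing time first
  J2: p=25
  J6: p=24
  J4: p=17
  J5: p=15
  J1: p=8
  J7: p=7
  J3: p=2
Order: J2 → J6 → J4 → J5 → J1 → J7 → J3


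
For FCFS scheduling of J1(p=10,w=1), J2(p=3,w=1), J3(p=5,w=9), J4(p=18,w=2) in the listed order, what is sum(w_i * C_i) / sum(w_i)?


Completion times:
  J1: C=10, w×C=1×10=10
  J2: C=13, w×C=1×13=13
  J3: C=18, w×C=9×18=162
  J4: C=36, w×C=2×36=72
Sum w×C = 257
Sum w = 13
Weighted avg = 257/13
= 19.77


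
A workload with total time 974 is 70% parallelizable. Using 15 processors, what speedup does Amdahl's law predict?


Amdahl's law: T_p = T × ((1-p) + p/N)
= 974 × ((1-0.7) + 0.7/15)
= 974 × (0.30 + 0.0467)
= 974 × 0.3467
= 337.65
Speedup = 974/337.65
= 2.88×


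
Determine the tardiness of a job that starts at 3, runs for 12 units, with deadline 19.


Completion = start + processing = 3 + 12 = 15
Tardiness = max(0, C - d) = max(0, 15 - 19)
= max(0, -4)
= 0


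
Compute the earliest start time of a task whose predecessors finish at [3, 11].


ES = max of all predecessor completion times
Predecessors: [3, 11]
ES = max(3, 11)
= 11


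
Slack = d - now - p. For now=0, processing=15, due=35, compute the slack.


Slack = due - current_time - processing
= 35 - 0 - 15
= 20


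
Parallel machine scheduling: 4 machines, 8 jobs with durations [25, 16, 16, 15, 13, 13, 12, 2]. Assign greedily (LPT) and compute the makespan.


Jobs (LPT sorted): [25, 16, 16, 15, 13, 13, 12, 2]
Machines: 4
  J=25 → Machine 1 (load: 0+25=25)
  J=16 → Machine 2 (load: 0+16=16)
  J=16 → Machine 3 (load: 0+16=16)
  J=15 → Machine 4 (load: 0+15=15)
  J=13 → Machine 4 (load: 15+13=28)
  J=13 → Machine 2 (load: 16+13=29)
  J=12 → Machine 3 (load: 16+12=28)
  J=2 → Machine 1 (load: 25+2=27)
Machine loads: [27, 29, 28, 28]
Makespan = max = 29 time units


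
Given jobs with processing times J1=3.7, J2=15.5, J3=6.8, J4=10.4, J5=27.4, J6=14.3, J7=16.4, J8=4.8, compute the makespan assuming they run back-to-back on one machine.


Sequential makespan: sum all processing times
= 3.7 + 15.5 + 6.8 + 10.4 + 27.4 + 14.3 + 16.4 + 4.8
= 99.3 time units


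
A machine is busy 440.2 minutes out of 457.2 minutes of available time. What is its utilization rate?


Utilization = busy / total × 100
= 440.2 / 457.2 × 100
= 96.3%


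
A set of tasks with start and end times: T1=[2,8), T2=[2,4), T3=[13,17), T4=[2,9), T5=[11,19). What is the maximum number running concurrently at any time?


Check each time point for overlaps:
  t=2: 3 tasks active (T1, T2, T4)
Max concurrent = 3


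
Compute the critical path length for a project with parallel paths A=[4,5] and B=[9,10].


Path A: 4 + 5 = 9
Path B: 9 + 10 = 19
Critical path = longest = max(9, 19)
= 19 (Path B)
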